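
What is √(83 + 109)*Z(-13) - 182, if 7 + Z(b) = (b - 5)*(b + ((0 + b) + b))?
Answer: -182 + 5560*√3 ≈ 9448.2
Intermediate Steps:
Z(b) = -7 + 3*b*(-5 + b) (Z(b) = -7 + (b - 5)*(b + ((0 + b) + b)) = -7 + (-5 + b)*(b + (b + b)) = -7 + (-5 + b)*(b + 2*b) = -7 + (-5 + b)*(3*b) = -7 + 3*b*(-5 + b))
√(83 + 109)*Z(-13) - 182 = √(83 + 109)*(-7 - 15*(-13) + 3*(-13)²) - 182 = √192*(-7 + 195 + 3*169) - 182 = (8*√3)*(-7 + 195 + 507) - 182 = (8*√3)*695 - 182 = 5560*√3 - 182 = -182 + 5560*√3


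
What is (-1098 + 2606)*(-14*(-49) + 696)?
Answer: 2084056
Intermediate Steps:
(-1098 + 2606)*(-14*(-49) + 696) = 1508*(686 + 696) = 1508*1382 = 2084056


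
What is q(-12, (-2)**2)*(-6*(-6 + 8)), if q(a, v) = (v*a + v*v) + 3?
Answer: 348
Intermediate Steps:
q(a, v) = 3 + v**2 + a*v (q(a, v) = (a*v + v**2) + 3 = (v**2 + a*v) + 3 = 3 + v**2 + a*v)
q(-12, (-2)**2)*(-6*(-6 + 8)) = (3 + ((-2)**2)**2 - 12*(-2)**2)*(-6*(-6 + 8)) = (3 + 4**2 - 12*4)*(-6*2) = (3 + 16 - 48)*(-12) = -29*(-12) = 348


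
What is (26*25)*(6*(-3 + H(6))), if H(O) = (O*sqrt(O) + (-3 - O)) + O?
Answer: -23400 + 23400*sqrt(6) ≈ 33918.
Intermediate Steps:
H(O) = -3 + O**(3/2) (H(O) = (O**(3/2) + (-3 - O)) + O = (-3 + O**(3/2) - O) + O = -3 + O**(3/2))
(26*25)*(6*(-3 + H(6))) = (26*25)*(6*(-3 + (-3 + 6**(3/2)))) = 650*(6*(-3 + (-3 + 6*sqrt(6)))) = 650*(6*(-6 + 6*sqrt(6))) = 650*(-36 + 36*sqrt(6)) = -23400 + 23400*sqrt(6)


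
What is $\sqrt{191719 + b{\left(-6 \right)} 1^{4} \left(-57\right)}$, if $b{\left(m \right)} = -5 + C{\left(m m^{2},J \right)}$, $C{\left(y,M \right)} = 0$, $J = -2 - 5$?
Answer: $2 \sqrt{48001} \approx 438.18$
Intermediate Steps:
$J = -7$
$b{\left(m \right)} = -5$ ($b{\left(m \right)} = -5 + 0 = -5$)
$\sqrt{191719 + b{\left(-6 \right)} 1^{4} \left(-57\right)} = \sqrt{191719 + - 5 \cdot 1^{4} \left(-57\right)} = \sqrt{191719 + \left(-5\right) 1 \left(-57\right)} = \sqrt{191719 - -285} = \sqrt{191719 + 285} = \sqrt{192004} = 2 \sqrt{48001}$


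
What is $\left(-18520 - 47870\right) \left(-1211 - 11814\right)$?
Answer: $864729750$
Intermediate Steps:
$\left(-18520 - 47870\right) \left(-1211 - 11814\right) = - 66390 \left(-1211 - 11814\right) = \left(-66390\right) \left(-13025\right) = 864729750$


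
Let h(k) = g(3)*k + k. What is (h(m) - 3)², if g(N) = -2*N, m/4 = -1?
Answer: 289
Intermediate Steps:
m = -4 (m = 4*(-1) = -4)
h(k) = -5*k (h(k) = (-2*3)*k + k = -6*k + k = -5*k)
(h(m) - 3)² = (-5*(-4) - 3)² = (20 - 3)² = 17² = 289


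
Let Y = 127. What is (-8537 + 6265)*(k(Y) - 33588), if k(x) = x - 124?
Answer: 76305120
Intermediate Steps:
k(x) = -124 + x
(-8537 + 6265)*(k(Y) - 33588) = (-8537 + 6265)*((-124 + 127) - 33588) = -2272*(3 - 33588) = -2272*(-33585) = 76305120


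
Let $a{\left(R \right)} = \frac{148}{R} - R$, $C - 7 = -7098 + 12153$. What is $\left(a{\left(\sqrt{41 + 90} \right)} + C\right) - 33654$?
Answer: $-28592 + \frac{17 \sqrt{131}}{131} \approx -28591.0$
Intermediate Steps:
$C = 5062$ ($C = 7 + \left(-7098 + 12153\right) = 7 + 5055 = 5062$)
$a{\left(R \right)} = - R + \frac{148}{R}$
$\left(a{\left(\sqrt{41 + 90} \right)} + C\right) - 33654 = \left(\left(- \sqrt{41 + 90} + \frac{148}{\sqrt{41 + 90}}\right) + 5062\right) - 33654 = \left(\left(- \sqrt{131} + \frac{148}{\sqrt{131}}\right) + 5062\right) - 33654 = \left(\left(- \sqrt{131} + 148 \frac{\sqrt{131}}{131}\right) + 5062\right) - 33654 = \left(\left(- \sqrt{131} + \frac{148 \sqrt{131}}{131}\right) + 5062\right) - 33654 = \left(\frac{17 \sqrt{131}}{131} + 5062\right) - 33654 = \left(5062 + \frac{17 \sqrt{131}}{131}\right) - 33654 = -28592 + \frac{17 \sqrt{131}}{131}$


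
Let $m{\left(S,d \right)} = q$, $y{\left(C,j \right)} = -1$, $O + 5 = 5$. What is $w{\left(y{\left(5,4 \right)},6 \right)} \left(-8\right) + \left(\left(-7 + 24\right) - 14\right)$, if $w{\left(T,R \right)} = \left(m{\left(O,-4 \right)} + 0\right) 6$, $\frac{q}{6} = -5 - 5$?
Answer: $2883$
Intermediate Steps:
$O = 0$ ($O = -5 + 5 = 0$)
$q = -60$ ($q = 6 \left(-5 - 5\right) = 6 \left(-10\right) = -60$)
$m{\left(S,d \right)} = -60$
$w{\left(T,R \right)} = -360$ ($w{\left(T,R \right)} = \left(-60 + 0\right) 6 = \left(-60\right) 6 = -360$)
$w{\left(y{\left(5,4 \right)},6 \right)} \left(-8\right) + \left(\left(-7 + 24\right) - 14\right) = \left(-360\right) \left(-8\right) + \left(\left(-7 + 24\right) - 14\right) = 2880 + \left(17 - 14\right) = 2880 + 3 = 2883$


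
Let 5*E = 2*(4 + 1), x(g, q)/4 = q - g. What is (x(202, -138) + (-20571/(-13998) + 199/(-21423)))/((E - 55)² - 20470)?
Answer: 135799247503/1765388579598 ≈ 0.076923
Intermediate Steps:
x(g, q) = -4*g + 4*q (x(g, q) = 4*(q - g) = -4*g + 4*q)
E = 2 (E = (2*(4 + 1))/5 = (2*5)/5 = (⅕)*10 = 2)
(x(202, -138) + (-20571/(-13998) + 199/(-21423)))/((E - 55)² - 20470) = ((-4*202 + 4*(-138)) + (-20571/(-13998) + 199/(-21423)))/((2 - 55)² - 20470) = ((-808 - 552) + (-20571*(-1/13998) + 199*(-1/21423)))/((-53)² - 20470) = (-1360 + (6857/4666 - 199/21423))/(2809 - 20470) = (-1360 + 145968977/99959718)/(-17661) = -135799247503/99959718*(-1/17661) = 135799247503/1765388579598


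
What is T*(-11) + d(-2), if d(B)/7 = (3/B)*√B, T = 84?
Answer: -924 - 21*I*√2/2 ≈ -924.0 - 14.849*I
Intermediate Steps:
d(B) = 21/√B (d(B) = 7*((3/B)*√B) = 7*(3/√B) = 21/√B)
T*(-11) + d(-2) = 84*(-11) + 21/√(-2) = -924 + 21*(-I*√2/2) = -924 - 21*I*√2/2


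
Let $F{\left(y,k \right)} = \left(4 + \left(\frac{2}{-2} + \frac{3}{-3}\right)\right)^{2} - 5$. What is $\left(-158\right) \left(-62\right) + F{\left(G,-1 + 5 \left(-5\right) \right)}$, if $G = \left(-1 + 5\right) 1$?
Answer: $9795$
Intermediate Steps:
$G = 4$ ($G = 4 \cdot 1 = 4$)
$F{\left(y,k \right)} = -1$ ($F{\left(y,k \right)} = \left(4 + \left(2 \left(- \frac{1}{2}\right) + 3 \left(- \frac{1}{3}\right)\right)\right)^{2} - 5 = \left(4 - 2\right)^{2} - 5 = 2^{2} - 5 = 4 - 5 = -1$)
$\left(-158\right) \left(-62\right) + F{\left(G,-1 + 5 \left(-5\right) \right)} = \left(-158\right) \left(-62\right) - 1 = 9796 - 1 = 9795$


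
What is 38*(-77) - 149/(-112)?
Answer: -327563/112 ≈ -2924.7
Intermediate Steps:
38*(-77) - 149/(-112) = -2926 - 149*(-1/112) = -2926 + 149/112 = -327563/112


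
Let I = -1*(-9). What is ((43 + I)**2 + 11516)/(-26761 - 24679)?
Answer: -711/2572 ≈ -0.27644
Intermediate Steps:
I = 9
((43 + I)**2 + 11516)/(-26761 - 24679) = ((43 + 9)**2 + 11516)/(-26761 - 24679) = (52**2 + 11516)/(-51440) = (2704 + 11516)*(-1/51440) = 14220*(-1/51440) = -711/2572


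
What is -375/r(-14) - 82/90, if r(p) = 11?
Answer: -17326/495 ≈ -35.002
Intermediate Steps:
-375/r(-14) - 82/90 = -375/11 - 82/90 = -375*1/11 - 82*1/90 = -375/11 - 41/45 = -17326/495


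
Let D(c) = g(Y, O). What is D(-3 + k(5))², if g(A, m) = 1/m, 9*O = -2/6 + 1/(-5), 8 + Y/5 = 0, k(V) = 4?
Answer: 18225/64 ≈ 284.77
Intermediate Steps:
Y = -40 (Y = -40 + 5*0 = -40 + 0 = -40)
O = -8/135 (O = (-2/6 + 1/(-5))/9 = (-2*⅙ + 1*(-⅕))/9 = (-⅓ - ⅕)/9 = (⅑)*(-8/15) = -8/135 ≈ -0.059259)
D(c) = -135/8 (D(c) = 1/(-8/135) = -135/8)
D(-3 + k(5))² = (-135/8)² = 18225/64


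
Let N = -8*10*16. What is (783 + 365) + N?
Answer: -132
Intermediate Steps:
N = -1280 (N = -80*16 = -1280)
(783 + 365) + N = (783 + 365) - 1280 = 1148 - 1280 = -132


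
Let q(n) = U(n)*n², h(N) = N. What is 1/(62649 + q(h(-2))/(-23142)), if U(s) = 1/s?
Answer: 11571/724911580 ≈ 1.5962e-5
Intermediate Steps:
q(n) = n (q(n) = n²/n = n)
1/(62649 + q(h(-2))/(-23142)) = 1/(62649 - 2/(-23142)) = 1/(62649 - 2*(-1/23142)) = 1/(62649 + 1/11571) = 1/(724911580/11571) = 11571/724911580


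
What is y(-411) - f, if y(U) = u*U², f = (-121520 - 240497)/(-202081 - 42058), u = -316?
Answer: -13031904832021/244139 ≈ -5.3379e+7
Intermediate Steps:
f = 362017/244139 (f = -362017/(-244139) = -362017*(-1/244139) = 362017/244139 ≈ 1.4828)
y(U) = -316*U²
y(-411) - f = -316*(-411)² - 1*362017/244139 = -316*168921 - 362017/244139 = -53379036 - 362017/244139 = -13031904832021/244139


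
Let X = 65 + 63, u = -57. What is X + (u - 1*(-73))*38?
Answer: 736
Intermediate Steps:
X = 128
X + (u - 1*(-73))*38 = 128 + (-57 - 1*(-73))*38 = 128 + (-57 + 73)*38 = 128 + 16*38 = 128 + 608 = 736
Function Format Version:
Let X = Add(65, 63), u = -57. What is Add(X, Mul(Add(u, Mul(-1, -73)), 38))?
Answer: 736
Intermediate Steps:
X = 128
Add(X, Mul(Add(u, Mul(-1, -73)), 38)) = Add(128, Mul(Add(-57, Mul(-1, -73)), 38)) = Add(128, Mul(Add(-57, 73), 38)) = Add(128, Mul(16, 38)) = Add(128, 608) = 736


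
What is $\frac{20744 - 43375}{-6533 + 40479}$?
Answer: $- \frac{22631}{33946} \approx -0.66668$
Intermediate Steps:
$\frac{20744 - 43375}{-6533 + 40479} = - \frac{22631}{33946}$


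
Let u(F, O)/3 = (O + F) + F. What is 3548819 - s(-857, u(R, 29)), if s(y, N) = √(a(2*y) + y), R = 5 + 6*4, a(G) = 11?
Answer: 3548819 - 3*I*√94 ≈ 3.5488e+6 - 29.086*I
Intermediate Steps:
R = 29 (R = 5 + 24 = 29)
u(F, O) = 3*O + 6*F (u(F, O) = 3*((O + F) + F) = 3*((F + O) + F) = 3*(O + 2*F) = 3*O + 6*F)
s(y, N) = √(11 + y)
3548819 - s(-857, u(R, 29)) = 3548819 - √(11 - 857) = 3548819 - √(-846) = 3548819 - 3*I*√94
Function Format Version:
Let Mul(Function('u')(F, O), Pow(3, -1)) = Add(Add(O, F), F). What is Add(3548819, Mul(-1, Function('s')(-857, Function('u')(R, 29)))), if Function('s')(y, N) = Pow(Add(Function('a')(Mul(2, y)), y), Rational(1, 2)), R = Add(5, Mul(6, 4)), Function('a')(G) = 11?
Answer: Add(3548819, Mul(-3, I, Pow(94, Rational(1, 2)))) ≈ Add(3.5488e+6, Mul(-29.086, I))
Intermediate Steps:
R = 29 (R = Add(5, 24) = 29)
Function('u')(F, O) = Add(Mul(3, O), Mul(6, F)) (Function('u')(F, O) = Mul(3, Add(Add(O, F), F)) = Mul(3, Add(Add(F, O), F)) = Mul(3, Add(O, Mul(2, F))) = Add(Mul(3, O), Mul(6, F)))
Function('s')(y, N) = Pow(Add(11, y), Rational(1, 2))
Add(3548819, Mul(-1, Function('s')(-857, Function('u')(R, 29)))) = Add(3548819, Mul(-1, Pow(Add(11, -857), Rational(1, 2)))) = Add(3548819, Mul(-1, Pow(-846, Rational(1, 2)))) = Add(3548819, Mul(-1, Mul(3, I, Pow(94, Rational(1, 2))))) = Add(3548819, Mul(-3, I, Pow(94, Rational(1, 2))))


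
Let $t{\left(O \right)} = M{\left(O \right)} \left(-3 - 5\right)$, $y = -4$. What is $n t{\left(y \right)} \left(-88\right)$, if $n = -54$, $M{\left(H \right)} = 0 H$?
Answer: $0$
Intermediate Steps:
$M{\left(H \right)} = 0$
$t{\left(O \right)} = 0$ ($t{\left(O \right)} = 0 \left(-3 - 5\right) = 0 \left(-8\right) = 0$)
$n t{\left(y \right)} \left(-88\right) = \left(-54\right) 0 \left(-88\right) = 0 \left(-88\right) = 0$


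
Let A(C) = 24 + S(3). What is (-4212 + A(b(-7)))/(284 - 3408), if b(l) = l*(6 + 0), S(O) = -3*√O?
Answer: 1047/781 + 3*√3/3124 ≈ 1.3423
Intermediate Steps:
b(l) = 6*l (b(l) = l*6 = 6*l)
A(C) = 24 - 3*√3
(-4212 + A(b(-7)))/(284 - 3408) = (-4212 + (24 - 3*√3))/(284 - 3408) = (-4188 - 3*√3)/(-3124) = (-4188 - 3*√3)*(-1/3124) = 1047/781 + 3*√3/3124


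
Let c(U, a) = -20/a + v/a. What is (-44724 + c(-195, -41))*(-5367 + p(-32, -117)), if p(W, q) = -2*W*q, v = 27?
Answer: 23572097805/41 ≈ 5.7493e+8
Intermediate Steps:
c(U, a) = 7/a (c(U, a) = -20/a + 27/a = 7/a)
p(W, q) = -2*W*q
(-44724 + c(-195, -41))*(-5367 + p(-32, -117)) = (-44724 + 7/(-41))*(-5367 - 2*(-32)*(-117)) = (-44724 + 7*(-1/41))*(-5367 - 7488) = (-44724 - 7/41)*(-12855) = -1833691/41*(-12855) = 23572097805/41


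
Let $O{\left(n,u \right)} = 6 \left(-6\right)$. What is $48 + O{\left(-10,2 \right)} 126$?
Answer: $-4488$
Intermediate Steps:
$O{\left(n,u \right)} = -36$
$48 + O{\left(-10,2 \right)} 126 = 48 - 4536 = -4488$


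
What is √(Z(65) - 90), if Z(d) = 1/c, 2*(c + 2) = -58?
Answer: I*√86521/31 ≈ 9.4885*I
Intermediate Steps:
c = -31 (c = -2 + (½)*(-58) = -2 - 29 = -31)
Z(d) = -1/31 (Z(d) = 1/(-31) = -1/31)
√(Z(65) - 90) = √(-1/31 - 90) = √(-2791/31) = I*√86521/31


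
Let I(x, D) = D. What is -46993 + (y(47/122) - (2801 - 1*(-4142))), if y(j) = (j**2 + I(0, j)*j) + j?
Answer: -200693318/3721 ≈ -53935.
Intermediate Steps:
y(j) = j + 2*j**2 (y(j) = (j**2 + j*j) + j = (j**2 + j**2) + j = 2*j**2 + j = j + 2*j**2)
-46993 + (y(47/122) - (2801 - 1*(-4142))) = -46993 + ((47/122)*(1 + 2*(47/122)) - (2801 - 1*(-4142))) = -46993 + ((47*(1/122))*(1 + 2*(47*(1/122))) - (2801 + 4142)) = -46993 + (47*(1 + 2*(47/122))/122 - 1*6943) = -46993 + (47*(1 + 47/61)/122 - 6943) = -46993 + ((47/122)*(108/61) - 6943) = -46993 + (2538/3721 - 6943) = -46993 - 25832365/3721 = -200693318/3721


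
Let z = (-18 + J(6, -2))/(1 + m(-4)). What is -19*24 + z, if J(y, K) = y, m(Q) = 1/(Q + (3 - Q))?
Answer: -465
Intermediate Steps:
m(Q) = 1/3
z = -9 (z = (-18 + 6)/(1 + 1/3) = -12/4/3 = -12*3/4 = -9)
-19*24 + z = -19*24 - 9 = -456 - 9 = -465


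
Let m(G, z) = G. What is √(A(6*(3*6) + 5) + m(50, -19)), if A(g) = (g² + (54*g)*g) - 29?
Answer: 2*√175579 ≈ 838.04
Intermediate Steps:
A(g) = -29 + 55*g² (A(g) = (g² + 54*g²) - 29 = 55*g² - 29 = -29 + 55*g²)
√(A(6*(3*6) + 5) + m(50, -19)) = √((-29 + 55*(6*(3*6) + 5)²) + 50) = √((-29 + 55*(6*18 + 5)²) + 50) = √((-29 + 55*(108 + 5)²) + 50) = √((-29 + 55*113²) + 50) = √((-29 + 55*12769) + 50) = √((-29 + 702295) + 50) = √(702266 + 50) = √702316 = 2*√175579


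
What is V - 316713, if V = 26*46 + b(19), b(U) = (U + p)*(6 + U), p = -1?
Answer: -315067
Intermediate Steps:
b(U) = (-1 + U)*(6 + U) (b(U) = (U - 1)*(6 + U) = (-1 + U)*(6 + U))
V = 1646 (V = 26*46 + (-6 + 19² + 5*19) = 1196 + (-6 + 361 + 95) = 1196 + 450 = 1646)
V - 316713 = 1646 - 316713 = -315067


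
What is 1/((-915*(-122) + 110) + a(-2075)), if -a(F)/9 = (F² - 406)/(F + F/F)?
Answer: 2074/270495731 ≈ 7.6674e-6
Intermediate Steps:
a(F) = -9*(-406 + F²)/(1 + F) (a(F) = -9*(F² - 406)/(F + F/F) = -9*(-406 + F²)/(F + 1) = -9*(-406 + F²)/(1 + F))
1/((-915*(-122) + 110) + a(-2075)) = 1/((-915*(-122) + 110) + 9*(406 - 1*(-2075)²)/(1 - 2075)) = 1/((111630 + 110) + 9*(406 - 1*4305625)/(-2074)) = 1/(111740 + 9*(-1/2074)*(406 - 4305625)) = 1/(111740 + 9*(-1/2074)*(-4305219)) = 1/(111740 + 38746971/2074) = 1/(270495731/2074) = 2074/270495731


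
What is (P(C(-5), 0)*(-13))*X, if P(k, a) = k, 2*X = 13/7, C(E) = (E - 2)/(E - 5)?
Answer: -169/20 ≈ -8.4500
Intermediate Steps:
C(E) = (-2 + E)/(-5 + E)
X = 13/14 (X = (13/7)/2 = (13*(1/7))/2 = (1/2)*(13/7) = 13/14 ≈ 0.92857)
(P(C(-5), 0)*(-13))*X = (((-2 - 5)/(-5 - 5))*(-13))*(13/14) = ((-7/(-10))*(-13))*(13/14) = (-1/10*(-7)*(-13))*(13/14) = ((7/10)*(-13))*(13/14) = -91/10*13/14 = -169/20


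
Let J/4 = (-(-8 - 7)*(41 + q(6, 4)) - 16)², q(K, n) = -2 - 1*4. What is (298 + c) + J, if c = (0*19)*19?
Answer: 1036622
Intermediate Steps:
q(K, n) = -6 (q(K, n) = -2 - 4 = -6)
c = 0 (c = 0*19 = 0)
J = 1036324 (J = 4*(-(-8 - 7)*(41 - 6) - 16)² = 4*(-(-15)*35 - 16)² = 4*(-1*(-525) - 16)² = 4*(525 - 16)² = 4*509² = 4*259081 = 1036324)
(298 + c) + J = (298 + 0) + 1036324 = 298 + 1036324 = 1036622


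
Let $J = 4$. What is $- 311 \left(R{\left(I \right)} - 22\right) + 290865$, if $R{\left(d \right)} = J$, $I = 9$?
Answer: $296463$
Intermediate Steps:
$R{\left(d \right)} = 4$
$- 311 \left(R{\left(I \right)} - 22\right) + 290865 = - 311 \left(4 - 22\right) + 290865 = \left(-311\right) \left(-18\right) + 290865 = 5598 + 290865 = 296463$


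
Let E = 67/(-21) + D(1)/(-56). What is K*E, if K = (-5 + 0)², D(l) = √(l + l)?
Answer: -1675/21 - 25*√2/56 ≈ -80.393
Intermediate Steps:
D(l) = √2*√l (D(l) = √(2*l) = √2*√l)
E = -67/21 - √2/56 (E = 67/(-21) + (√2*√1)/(-56) = 67*(-1/21) + (√2*1)*(-1/56) = -67/21 + √2*(-1/56) = -67/21 - √2/56 ≈ -3.2157)
K = 25 (K = (-5)² = 25)
K*E = 25*(-67/21 - √2/56) = -1675/21 - 25*√2/56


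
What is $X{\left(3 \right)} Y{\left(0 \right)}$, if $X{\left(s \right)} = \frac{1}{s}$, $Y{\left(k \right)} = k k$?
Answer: $0$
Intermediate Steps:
$Y{\left(k \right)} = k^{2}$
$X{\left(3 \right)} Y{\left(0 \right)} = \frac{0^{2}}{3} = \frac{1}{3} \cdot 0 = 0$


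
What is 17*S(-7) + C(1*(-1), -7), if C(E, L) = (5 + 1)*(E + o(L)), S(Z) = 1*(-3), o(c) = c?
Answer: -99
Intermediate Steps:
S(Z) = -3
C(E, L) = 6*E + 6*L (C(E, L) = (5 + 1)*(E + L) = 6*(E + L) = 6*E + 6*L)
17*S(-7) + C(1*(-1), -7) = 17*(-3) + (6*(1*(-1)) + 6*(-7)) = -51 + (6*(-1) - 42) = -51 + (-6 - 42) = -51 - 48 = -99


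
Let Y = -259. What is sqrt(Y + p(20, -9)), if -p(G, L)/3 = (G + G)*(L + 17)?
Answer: I*sqrt(1219) ≈ 34.914*I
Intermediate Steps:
p(G, L) = -6*G*(17 + L) (p(G, L) = -3*(G + G)*(L + 17) = -3*2*G*(17 + L) = -6*G*(17 + L))
sqrt(Y + p(20, -9)) = sqrt(-259 - 6*20*(17 - 9)) = sqrt(-259 - 6*20*8) = sqrt(-259 - 960) = sqrt(-1219) = I*sqrt(1219)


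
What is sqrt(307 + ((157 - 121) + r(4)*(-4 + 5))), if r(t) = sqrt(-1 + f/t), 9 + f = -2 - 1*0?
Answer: sqrt(1372 + 2*I*sqrt(15))/2 ≈ 18.52 + 0.05228*I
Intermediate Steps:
f = -11 (f = -9 + (-2 - 1*0) = -9 + (-2 + 0) = -9 - 2 = -11)
r(t) = sqrt(-1 - 11/t)
sqrt(307 + ((157 - 121) + r(4)*(-4 + 5))) = sqrt(307 + ((157 - 121) + sqrt((-11 - 1*4)/4)*(-4 + 5))) = sqrt(307 + (36 + sqrt((-11 - 4)/4)*1)) = sqrt(307 + (36 + sqrt((1/4)*(-15))*1)) = sqrt(307 + (36 + sqrt(-15/4)*1)) = sqrt(307 + (36 + (I*sqrt(15)/2)*1)) = sqrt(307 + (36 + I*sqrt(15)/2)) = sqrt(343 + I*sqrt(15)/2)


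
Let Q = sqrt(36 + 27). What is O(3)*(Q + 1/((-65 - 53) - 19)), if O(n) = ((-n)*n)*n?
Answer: 27/137 - 81*sqrt(7) ≈ -214.11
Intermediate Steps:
Q = 3*sqrt(7) (Q = sqrt(63) = 3*sqrt(7) ≈ 7.9373)
O(n) = -n**3 (O(n) = (-n**2)*n = -n**3)
O(3)*(Q + 1/((-65 - 53) - 19)) = (-1*3**3)*(3*sqrt(7) + 1/((-65 - 53) - 19)) = (-1*27)*(3*sqrt(7) + 1/(-118 - 19)) = -27*(3*sqrt(7) + 1/(-137)) = -27*(3*sqrt(7) - 1/137) = -27*(-1/137 + 3*sqrt(7)) = 27/137 - 81*sqrt(7)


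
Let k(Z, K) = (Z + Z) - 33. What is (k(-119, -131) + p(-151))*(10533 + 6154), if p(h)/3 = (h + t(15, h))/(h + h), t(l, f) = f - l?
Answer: -1349828117/302 ≈ -4.4696e+6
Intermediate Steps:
k(Z, K) = -33 + 2*Z (k(Z, K) = 2*Z - 33 = -33 + 2*Z)
p(h) = 3*(-15 + 2*h)/(2*h) (p(h) = 3*((h + (h - 1*15))/(h + h)) = 3*((h + (h - 15))/((2*h))) = 3*((h + (-15 + h))*(1/(2*h))) = 3*((-15 + 2*h)*(1/(2*h))) = 3*((-15 + 2*h)/(2*h)) = 3*(-15 + 2*h)/(2*h))
(k(-119, -131) + p(-151))*(10533 + 6154) = ((-33 + 2*(-119)) + (3 - 45/2/(-151)))*(10533 + 6154) = ((-33 - 238) + (3 - 45/2*(-1/151)))*16687 = (-271 + (3 + 45/302))*16687 = (-271 + 951/302)*16687 = -80891/302*16687 = -1349828117/302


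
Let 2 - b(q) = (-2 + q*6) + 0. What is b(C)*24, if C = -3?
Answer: 528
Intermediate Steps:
b(q) = 4 - 6*q (b(q) = 2 - ((-2 + q*6) + 0) = 2 - ((-2 + 6*q) + 0) = 2 - (-2 + 6*q) = 2 + (2 - 6*q) = 4 - 6*q)
b(C)*24 = (4 - 6*(-3))*24 = (4 + 18)*24 = 22*24 = 528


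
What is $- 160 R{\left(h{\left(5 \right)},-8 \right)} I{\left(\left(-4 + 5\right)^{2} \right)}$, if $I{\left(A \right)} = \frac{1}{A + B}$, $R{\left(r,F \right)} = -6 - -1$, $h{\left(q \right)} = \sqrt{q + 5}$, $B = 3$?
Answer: $200$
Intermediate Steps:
$h{\left(q \right)} = \sqrt{5 + q}$
$R{\left(r,F \right)} = -5$ ($R{\left(r,F \right)} = -6 + 1 = -5$)
$I{\left(A \right)} = \frac{1}{3 + A}$ ($I{\left(A \right)} = \frac{1}{A + 3} = \frac{1}{3 + A}$)
$- 160 R{\left(h{\left(5 \right)},-8 \right)} I{\left(\left(-4 + 5\right)^{2} \right)} = \frac{\left(-160\right) \left(-5\right)}{3 + \left(-4 + 5\right)^{2}} = \frac{800}{3 + 1^{2}} = \frac{800}{3 + 1} = \frac{800}{4} = 800 \cdot \frac{1}{4} = 200$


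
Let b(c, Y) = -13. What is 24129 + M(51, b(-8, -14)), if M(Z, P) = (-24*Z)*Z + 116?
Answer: -38179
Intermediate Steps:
M(Z, P) = 116 - 24*Z**2 (M(Z, P) = -24*Z**2 + 116 = 116 - 24*Z**2)
24129 + M(51, b(-8, -14)) = 24129 + (116 - 24*51**2) = 24129 + (116 - 24*2601) = 24129 + (116 - 62424) = 24129 - 62308 = -38179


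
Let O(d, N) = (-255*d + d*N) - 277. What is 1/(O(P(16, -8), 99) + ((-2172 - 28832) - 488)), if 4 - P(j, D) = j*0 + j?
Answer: -1/29897 ≈ -3.3448e-5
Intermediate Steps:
P(j, D) = 4 - j (P(j, D) = 4 - (j*0 + j) = 4 - (0 + j) = 4 - j)
O(d, N) = -277 - 255*d + N*d (O(d, N) = (-255*d + N*d) - 277 = -277 - 255*d + N*d)
1/(O(P(16, -8), 99) + ((-2172 - 28832) - 488)) = 1/((-277 - 255*(4 - 1*16) + 99*(4 - 1*16)) + ((-2172 - 28832) - 488)) = 1/((-277 - 255*(4 - 16) + 99*(4 - 16)) + (-31004 - 488)) = 1/((-277 - 255*(-12) + 99*(-12)) - 31492) = 1/((-277 + 3060 - 1188) - 31492) = 1/(1595 - 31492) = 1/(-29897) = -1/29897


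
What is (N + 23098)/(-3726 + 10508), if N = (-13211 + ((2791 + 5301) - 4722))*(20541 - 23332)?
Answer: 27489329/6782 ≈ 4053.3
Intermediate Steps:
N = 27466231 (N = (-13211 + (8092 - 4722))*(-2791) = (-13211 + 3370)*(-2791) = -9841*(-2791) = 27466231)
(N + 23098)/(-3726 + 10508) = (27466231 + 23098)/(-3726 + 10508) = 27489329/6782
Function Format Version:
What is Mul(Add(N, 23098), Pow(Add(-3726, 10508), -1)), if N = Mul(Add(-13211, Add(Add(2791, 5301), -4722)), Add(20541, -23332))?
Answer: Rational(27489329, 6782) ≈ 4053.3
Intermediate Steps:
N = 27466231 (N = Mul(Add(-13211, Add(8092, -4722)), -2791) = Mul(Add(-13211, 3370), -2791) = Mul(-9841, -2791) = 27466231)
Mul(Add(N, 23098), Pow(Add(-3726, 10508), -1)) = Mul(Add(27466231, 23098), Pow(Add(-3726, 10508), -1)) = Mul(27489329, Pow(6782, -1)) = Mul(27489329, Rational(1, 6782)) = Rational(27489329, 6782)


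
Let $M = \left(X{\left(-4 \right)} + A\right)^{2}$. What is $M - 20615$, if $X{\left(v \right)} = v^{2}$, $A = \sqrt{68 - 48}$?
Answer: $-20339 + 64 \sqrt{5} \approx -20196.0$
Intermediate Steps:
$A = 2 \sqrt{5}$ ($A = \sqrt{20} = 2 \sqrt{5} \approx 4.4721$)
$M = \left(16 + 2 \sqrt{5}\right)^{2}$ ($M = \left(\left(-4\right)^{2} + 2 \sqrt{5}\right)^{2} = \left(16 + 2 \sqrt{5}\right)^{2} \approx 419.11$)
$M - 20615 = \left(276 + 64 \sqrt{5}\right) - 20615 = -20339 + 64 \sqrt{5}$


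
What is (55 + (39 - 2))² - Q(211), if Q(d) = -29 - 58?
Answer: 8551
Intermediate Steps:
Q(d) = -87
(55 + (39 - 2))² - Q(211) = (55 + (39 - 2))² - 1*(-87) = (55 + 37)² + 87 = 92² + 87 = 8464 + 87 = 8551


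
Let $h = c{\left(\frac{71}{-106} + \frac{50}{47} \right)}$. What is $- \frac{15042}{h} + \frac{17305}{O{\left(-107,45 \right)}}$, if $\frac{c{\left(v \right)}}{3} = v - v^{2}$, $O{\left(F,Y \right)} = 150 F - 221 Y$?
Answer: $- \frac{647031405396581}{30810818103} \approx -21000.0$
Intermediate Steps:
$O{\left(F,Y \right)} = - 221 Y + 150 F$
$c{\left(v \right)} = - 3 v^{2} + 3 v$ ($c{\left(v \right)} = 3 \left(v - v^{2}\right) = - 3 v^{2} + 3 v$)
$h = \frac{17778891}{24820324}$ ($h = 3 \left(\frac{71}{-106} + \frac{50}{47}\right) \left(1 - \left(\frac{71}{-106} + \frac{50}{47}\right)\right) = 3 \left(71 \left(- \frac{1}{106}\right) + 50 \cdot \frac{1}{47}\right) \left(1 - \left(71 \left(- \frac{1}{106}\right) + 50 \cdot \frac{1}{47}\right)\right) = 3 \left(- \frac{71}{106} + \frac{50}{47}\right) \left(1 - \left(- \frac{71}{106} + \frac{50}{47}\right)\right) = 3 \cdot \frac{1963}{4982} \left(1 - \frac{1963}{4982}\right) = 3 \cdot \frac{1963}{4982} \cdot \frac{3019}{4982} = \frac{17778891}{24820324} \approx 0.7163$)
$- \frac{15042}{h} + \frac{17305}{O{\left(-107,45 \right)}} = - \frac{15042}{\frac{17778891}{24820324}} + \frac{17305}{\left(-221\right) 45 + 150 \left(-107\right)} = \left(-15042\right) \frac{24820324}{17778891} + \frac{17305}{-9945 - 16050} = - \frac{124449104536}{5926297} + \frac{17305}{-25995} = - \frac{124449104536}{5926297} + 17305 \left(- \frac{1}{25995}\right) = - \frac{124449104536}{5926297} - \frac{3461}{5199} = - \frac{647031405396581}{30810818103}$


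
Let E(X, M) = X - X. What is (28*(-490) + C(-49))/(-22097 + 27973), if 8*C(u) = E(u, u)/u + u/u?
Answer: -8443/3616 ≈ -2.3349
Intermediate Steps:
E(X, M) = 0
C(u) = 1/8 (C(u) = (0/u + u/u)/8 = (0 + 1)/8 = (1/8)*1 = 1/8)
(28*(-490) + C(-49))/(-22097 + 27973) = (28*(-490) + 1/8)/(-22097 + 27973) = (-13720 + 1/8)/5876 = -109759/8*1/5876 = -8443/3616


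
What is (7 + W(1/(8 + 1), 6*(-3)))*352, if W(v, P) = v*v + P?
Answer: -313280/81 ≈ -3867.7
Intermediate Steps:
W(v, P) = P + v**2 (W(v, P) = v**2 + P = P + v**2)
(7 + W(1/(8 + 1), 6*(-3)))*352 = (7 + (6*(-3) + (1/(8 + 1))**2))*352 = (7 + (-18 + (1/9)**2))*352 = (7 + (-18 + 1/81))*352 = (7 - 1457/81)*352 = -890/81*352 = -313280/81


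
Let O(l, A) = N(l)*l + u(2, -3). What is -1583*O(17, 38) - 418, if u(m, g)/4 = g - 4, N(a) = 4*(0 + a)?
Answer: -1786042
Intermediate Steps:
N(a) = 4*a
u(m, g) = -16 + 4*g (u(m, g) = 4*(g - 4) = 4*(-4 + g) = -16 + 4*g)
O(l, A) = -28 + 4*l² (O(l, A) = (4*l)*l + (-16 + 4*(-3)) = 4*l² + (-16 - 12) = 4*l² - 28 = -28 + 4*l²)
-1583*O(17, 38) - 418 = -1583*(-28 + 4*17²) - 418 = -1583*(-28 + 4*289) - 418 = -1583*(-28 + 1156) - 418 = -1583*1128 - 418 = -1785624 - 418 = -1786042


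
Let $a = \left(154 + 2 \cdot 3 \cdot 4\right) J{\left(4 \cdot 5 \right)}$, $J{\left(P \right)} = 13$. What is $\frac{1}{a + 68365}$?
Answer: $\frac{1}{70679} \approx 1.4148 \cdot 10^{-5}$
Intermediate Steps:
$a = 2314$ ($a = \left(154 + 2 \cdot 3 \cdot 4\right) 13 = \left(154 + 6 \cdot 4\right) 13 = \left(154 + 24\right) 13 = 178 \cdot 13 = 2314$)
$\frac{1}{a + 68365} = \frac{1}{2314 + 68365} = \frac{1}{70679}$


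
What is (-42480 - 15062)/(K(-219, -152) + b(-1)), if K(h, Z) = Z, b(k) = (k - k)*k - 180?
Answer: 28771/166 ≈ 173.32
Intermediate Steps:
b(k) = -180 (b(k) = 0*k - 180 = 0 - 180 = -180)
(-42480 - 15062)/(K(-219, -152) + b(-1)) = (-42480 - 15062)/(-152 - 180) = -57542/(-332) = -57542*(-1/332) = 28771/166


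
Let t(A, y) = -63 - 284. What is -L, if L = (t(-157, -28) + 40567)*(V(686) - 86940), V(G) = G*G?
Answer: -15430644320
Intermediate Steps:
t(A, y) = -347
V(G) = G²
L = 15430644320 (L = (-347 + 40567)*(686² - 86940) = 40220*(470596 - 86940) = 40220*383656 = 15430644320)
-L = -1*15430644320 = -15430644320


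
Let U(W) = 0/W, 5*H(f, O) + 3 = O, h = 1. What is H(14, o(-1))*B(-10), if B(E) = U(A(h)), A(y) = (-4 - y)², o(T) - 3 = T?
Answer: 0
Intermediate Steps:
o(T) = 3 + T
H(f, O) = -⅗ + O/5
U(W) = 0
B(E) = 0
H(14, o(-1))*B(-10) = (-⅗ + (3 - 1)/5)*0 = (-⅗ + (⅕)*2)*0 = (-⅗ + ⅖)*0 = -⅕*0 = 0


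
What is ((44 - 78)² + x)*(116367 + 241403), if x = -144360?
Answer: -51234095080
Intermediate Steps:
((44 - 78)² + x)*(116367 + 241403) = ((44 - 78)² - 144360)*(116367 + 241403) = ((-34)² - 144360)*357770 = (1156 - 144360)*357770 = -143204*357770 = -51234095080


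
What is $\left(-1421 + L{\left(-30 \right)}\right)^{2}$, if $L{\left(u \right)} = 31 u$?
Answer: $5527201$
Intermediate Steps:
$\left(-1421 + L{\left(-30 \right)}\right)^{2} = \left(-1421 + 31 \left(-30\right)\right)^{2} = \left(-1421 - 930\right)^{2} = \left(-2351\right)^{2} = 5527201$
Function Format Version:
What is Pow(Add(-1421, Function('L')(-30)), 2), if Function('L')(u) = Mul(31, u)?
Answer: 5527201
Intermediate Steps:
Pow(Add(-1421, Function('L')(-30)), 2) = Pow(Add(-1421, Mul(31, -30)), 2) = Pow(Add(-1421, -930), 2) = Pow(-2351, 2) = 5527201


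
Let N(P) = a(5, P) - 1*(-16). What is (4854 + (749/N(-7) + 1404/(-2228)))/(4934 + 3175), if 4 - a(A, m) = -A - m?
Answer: 2886887/4782402 ≈ 0.60365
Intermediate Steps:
a(A, m) = 4 + A + m (a(A, m) = 4 - (-A - m) = 4 + (A + m) = 4 + A + m)
N(P) = 25 + P (N(P) = (4 + 5 + P) - 1*(-16) = (9 + P) + 16 = 25 + P)
(4854 + (749/N(-7) + 1404/(-2228)))/(4934 + 3175) = (4854 + (749/(25 - 7) + 1404/(-2228)))/(4934 + 3175) = (4854 + (749/18 + 1404*(-1/2228)))/8109 = (4854 + (749*(1/18) - 351/557))*(1/8109) = (4854 + (749/18 - 351/557))*(1/8109) = (4854 + 410875/10026)*(1/8109) = (49077079/10026)*(1/8109) = 2886887/4782402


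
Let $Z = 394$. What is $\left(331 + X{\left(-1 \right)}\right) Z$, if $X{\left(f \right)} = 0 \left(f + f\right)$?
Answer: $130414$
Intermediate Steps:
$X{\left(f \right)} = 0$ ($X{\left(f \right)} = 0 \cdot 2 f = 0$)
$\left(331 + X{\left(-1 \right)}\right) Z = \left(331 + 0\right) 394 = 331 \cdot 394 = 130414$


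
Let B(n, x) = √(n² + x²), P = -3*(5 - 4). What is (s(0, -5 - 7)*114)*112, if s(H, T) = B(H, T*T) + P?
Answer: 1800288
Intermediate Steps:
P = -3 (P = -3*1 = -3)
s(H, T) = -3 + √(H² + T⁴) (s(H, T) = √(H² + (T*T)²) - 3 = √(H² + (T²)²) - 3 = √(H² + T⁴) - 3 = -3 + √(H² + T⁴))
(s(0, -5 - 7)*114)*112 = ((-3 + √(0² + (-5 - 7)⁴))*114)*112 = ((-3 + √(0 + (-12)⁴))*114)*112 = ((-3 + √(0 + 20736))*114)*112 = ((-3 + √20736)*114)*112 = ((-3 + 144)*114)*112 = (141*114)*112 = 16074*112 = 1800288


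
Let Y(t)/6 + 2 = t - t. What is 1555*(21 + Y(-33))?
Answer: 13995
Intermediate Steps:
Y(t) = -12 (Y(t) = -12 + 6*(t - t) = -12 + 6*0 = -12 + 0 = -12)
1555*(21 + Y(-33)) = 1555*(21 - 12) = 1555*9 = 13995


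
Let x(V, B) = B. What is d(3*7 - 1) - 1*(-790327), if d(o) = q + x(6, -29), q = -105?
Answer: 790193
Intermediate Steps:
d(o) = -134 (d(o) = -105 - 29 = -134)
d(3*7 - 1) - 1*(-790327) = -134 - 1*(-790327) = -134 + 790327 = 790193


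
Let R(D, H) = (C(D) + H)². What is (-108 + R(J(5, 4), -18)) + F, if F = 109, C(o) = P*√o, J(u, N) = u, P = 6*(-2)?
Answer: 1045 + 432*√5 ≈ 2011.0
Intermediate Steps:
P = -12
C(o) = -12*√o
R(D, H) = (H - 12*√D)² (R(D, H) = (-12*√D + H)² = (H - 12*√D)²)
(-108 + R(J(5, 4), -18)) + F = (-108 + (-1*(-18) + 12*√5)²) + 109 = (-108 + (18 + 12*√5)²) + 109 = 1 + (18 + 12*√5)²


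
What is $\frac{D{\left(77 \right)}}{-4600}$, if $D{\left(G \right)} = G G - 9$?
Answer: $- \frac{148}{115} \approx -1.287$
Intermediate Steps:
$D{\left(G \right)} = -9 + G^{2}$ ($D{\left(G \right)} = G^{2} - 9 = -9 + G^{2}$)
$\frac{D{\left(77 \right)}}{-4600} = \frac{-9 + 77^{2}}{-4600} = \left(-9 + 5929\right) \left(- \frac{1}{4600}\right) = 5920 \left(- \frac{1}{4600}\right) = - \frac{148}{115}$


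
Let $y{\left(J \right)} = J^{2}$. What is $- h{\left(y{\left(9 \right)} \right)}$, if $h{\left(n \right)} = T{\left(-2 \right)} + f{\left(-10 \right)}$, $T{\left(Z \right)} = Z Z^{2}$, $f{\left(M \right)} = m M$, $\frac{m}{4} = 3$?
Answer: $128$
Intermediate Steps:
$m = 12$ ($m = 4 \cdot 3 = 12$)
$f{\left(M \right)} = 12 M$
$T{\left(Z \right)} = Z^{3}$
$h{\left(n \right)} = -128$ ($h{\left(n \right)} = \left(-2\right)^{3} + 12 \left(-10\right) = -8 - 120 = -128$)
$- h{\left(y{\left(9 \right)} \right)} = \left(-1\right) \left(-128\right) = 128$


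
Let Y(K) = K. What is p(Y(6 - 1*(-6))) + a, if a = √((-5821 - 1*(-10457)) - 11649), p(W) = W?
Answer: 12 + I*√7013 ≈ 12.0 + 83.744*I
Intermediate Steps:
a = I*√7013 (a = √((-5821 + 10457) - 11649) = √(4636 - 11649) = √(-7013) = I*√7013 ≈ 83.744*I)
p(Y(6 - 1*(-6))) + a = (6 - 1*(-6)) + I*√7013 = (6 + 6) + I*√7013 = 12 + I*√7013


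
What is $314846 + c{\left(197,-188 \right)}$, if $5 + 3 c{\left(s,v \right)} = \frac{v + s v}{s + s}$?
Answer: $\frac{186054389}{591} \approx 3.1481 \cdot 10^{5}$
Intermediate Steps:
$c{\left(s,v \right)} = - \frac{5}{3} + \frac{v + s v}{6 s}$ ($c{\left(s,v \right)} = - \frac{5}{3} + \frac{\left(v + s v\right) \frac{1}{s + s}}{3} = - \frac{5}{3} + \frac{\left(v + s v\right) \frac{1}{2 s}}{3} = - \frac{5}{3} + \frac{\frac{1}{2} \frac{1}{s} \left(v + s v\right)}{3} = - \frac{5}{3} + \frac{v + s v}{6 s}$)
$314846 + c{\left(197,-188 \right)} = 314846 + \frac{-188 + 197 \left(-10 - 188\right)}{6 \cdot 197} = 314846 + \frac{1}{6} \cdot \frac{1}{197} \left(-188 + 197 \left(-198\right)\right) = 314846 + \frac{1}{6} \cdot \frac{1}{197} \left(-188 - 39006\right) = 314846 + \frac{1}{6} \cdot \frac{1}{197} \left(-39194\right) = 314846 - \frac{19597}{591} = \frac{186054389}{591}$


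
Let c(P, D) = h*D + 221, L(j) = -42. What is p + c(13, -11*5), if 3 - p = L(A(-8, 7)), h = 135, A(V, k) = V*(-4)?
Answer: -7159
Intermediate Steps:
A(V, k) = -4*V
p = 45 (p = 3 - 1*(-42) = 3 + 42 = 45)
c(P, D) = 221 + 135*D (c(P, D) = 135*D + 221 = 221 + 135*D)
p + c(13, -11*5) = 45 + (221 + 135*(-11*5)) = 45 + (221 + 135*(-55)) = 45 + (221 - 7425) = 45 - 7204 = -7159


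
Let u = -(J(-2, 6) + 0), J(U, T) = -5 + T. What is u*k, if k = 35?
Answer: -35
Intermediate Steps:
u = -1 (u = -((-5 + 6) + 0) = -(1 + 0) = -1*1 = -1)
u*k = -1*35 = -35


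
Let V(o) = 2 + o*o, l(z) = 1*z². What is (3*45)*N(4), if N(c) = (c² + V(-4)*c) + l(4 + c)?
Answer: 20520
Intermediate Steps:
l(z) = z²
V(o) = 2 + o²
N(c) = c² + (4 + c)² + 18*c (N(c) = (c² + (2 + (-4)²)*c) + (4 + c)² = (c² + (2 + 16)*c) + (4 + c)² = (c² + 18*c) + (4 + c)² = c² + (4 + c)² + 18*c)
(3*45)*N(4) = (3*45)*(16 + 2*4² + 26*4) = 135*(16 + 2*16 + 104) = 135*(16 + 32 + 104) = 135*152 = 20520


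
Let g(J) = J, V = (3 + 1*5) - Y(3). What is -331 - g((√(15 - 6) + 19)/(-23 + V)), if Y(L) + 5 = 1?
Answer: -329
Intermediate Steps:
Y(L) = -4 (Y(L) = -5 + 1 = -4)
V = 12 (V = (3 + 1*5) - 1*(-4) = (3 + 5) + 4 = 8 + 4 = 12)
-331 - g((√(15 - 6) + 19)/(-23 + V)) = -331 - (√(15 - 6) + 19)/(-23 + 12) = -331 - (√9 + 19)/(-11) = -331 - (3 + 19)*(-1)/11 = -331 - 22*(-1)/11 = -331 - 1*(-2) = -331 + 2 = -329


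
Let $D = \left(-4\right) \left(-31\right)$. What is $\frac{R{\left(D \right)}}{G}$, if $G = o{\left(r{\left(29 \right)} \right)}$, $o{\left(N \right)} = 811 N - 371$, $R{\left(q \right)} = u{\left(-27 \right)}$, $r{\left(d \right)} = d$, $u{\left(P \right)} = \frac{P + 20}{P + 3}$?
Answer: $\frac{7}{555552} \approx 1.26 \cdot 10^{-5}$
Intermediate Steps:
$u{\left(P \right)} = \frac{20 + P}{3 + P}$
$D = 124$
$R{\left(q \right)} = \frac{7}{24}$ ($R{\left(q \right)} = \frac{20 - 27}{3 - 27} = \frac{1}{-24} \left(-7\right) = \left(- \frac{1}{24}\right) \left(-7\right) = \frac{7}{24}$)
$o{\left(N \right)} = -371 + 811 N$
$G = 23148$ ($G = -371 + 811 \cdot 29 = -371 + 23519 = 23148$)
$\frac{R{\left(D \right)}}{G} = \frac{7}{24 \cdot 23148} = \frac{7}{24} \cdot \frac{1}{23148} = \frac{7}{555552}$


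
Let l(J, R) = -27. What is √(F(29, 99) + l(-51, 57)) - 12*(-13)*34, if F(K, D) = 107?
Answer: 5304 + 4*√5 ≈ 5312.9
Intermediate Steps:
√(F(29, 99) + l(-51, 57)) - 12*(-13)*34 = √(107 - 27) - 12*(-13)*34 = √80 + 156*34 = 4*√5 + 5304 = 5304 + 4*√5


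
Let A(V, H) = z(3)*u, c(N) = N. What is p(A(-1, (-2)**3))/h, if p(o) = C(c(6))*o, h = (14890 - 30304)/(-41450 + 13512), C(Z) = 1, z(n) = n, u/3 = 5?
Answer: 209535/2569 ≈ 81.563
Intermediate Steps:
u = 15 (u = 3*5 = 15)
A(V, H) = 45 (A(V, H) = 3*15 = 45)
h = 7707/13969 (h = -15414/(-27938) = -15414*(-1/27938) = 7707/13969 ≈ 0.55172)
p(o) = o (p(o) = 1*o = o)
p(A(-1, (-2)**3))/h = 45/(7707/13969) = 45*(13969/7707) = 209535/2569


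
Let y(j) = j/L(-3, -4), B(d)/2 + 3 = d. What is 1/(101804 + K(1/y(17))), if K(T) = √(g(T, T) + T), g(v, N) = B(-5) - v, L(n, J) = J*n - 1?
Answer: 25451/2591013608 - I/2591013608 ≈ 9.8228e-6 - 3.8595e-10*I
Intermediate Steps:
L(n, J) = -1 + J*n
B(d) = -6 + 2*d
y(j) = j/11 (y(j) = j/(-1 - 4*(-3)) = j/(-1 + 12) = j/11)
g(v, N) = -16 - v (g(v, N) = (-6 + 2*(-5)) - v = (-6 - 10) - v = -16 - v)
K(T) = 4*I (K(T) = √((-16 - T) + T) = √(-16) = 4*I)
1/(101804 + K(1/y(17))) = 1/(101804 + 4*I) = (101804 - 4*I)/10364054432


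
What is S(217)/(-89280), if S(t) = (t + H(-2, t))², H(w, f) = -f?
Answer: 0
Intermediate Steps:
S(t) = 0 (S(t) = (t - t)² = 0² = 0)
S(217)/(-89280) = 0/(-89280) = 0*(-1/89280) = 0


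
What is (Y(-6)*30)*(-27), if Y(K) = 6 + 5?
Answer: -8910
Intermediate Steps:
Y(K) = 11
(Y(-6)*30)*(-27) = (11*30)*(-27) = 330*(-27) = -8910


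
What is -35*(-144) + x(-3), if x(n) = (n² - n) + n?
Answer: 5049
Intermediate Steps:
x(n) = n²
-35*(-144) + x(-3) = -35*(-144) + (-3)² = 5040 + 9 = 5049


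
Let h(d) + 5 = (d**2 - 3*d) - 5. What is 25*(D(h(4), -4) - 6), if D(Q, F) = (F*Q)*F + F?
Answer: -2650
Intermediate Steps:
h(d) = -10 + d**2 - 3*d (h(d) = -5 + ((d**2 - 3*d) - 5) = -5 + (-5 + d**2 - 3*d) = -10 + d**2 - 3*d)
D(Q, F) = F + Q*F**2 (D(Q, F) = Q*F**2 + F = F + Q*F**2)
25*(D(h(4), -4) - 6) = 25*(-4*(1 - 4*(-10 + 4**2 - 3*4)) - 6) = 25*(-4*(1 - 4*(-10 + 16 - 12)) - 6) = 25*(-4*(1 - 4*(-6)) - 6) = 25*(-4*(1 + 24) - 6) = 25*(-4*25 - 6) = 25*(-100 - 6) = 25*(-106) = -2650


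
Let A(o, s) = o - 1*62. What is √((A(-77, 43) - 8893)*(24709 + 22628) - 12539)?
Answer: I*√427560323 ≈ 20678.0*I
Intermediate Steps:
A(o, s) = -62 + o (A(o, s) = o - 62 = -62 + o)
√((A(-77, 43) - 8893)*(24709 + 22628) - 12539) = √(((-62 - 77) - 8893)*(24709 + 22628) - 12539) = √((-139 - 8893)*47337 - 12539) = √(-9032*47337 - 12539) = √(-427547784 - 12539) = √(-427560323) = I*√427560323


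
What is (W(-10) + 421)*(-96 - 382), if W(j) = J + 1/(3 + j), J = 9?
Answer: -1438302/7 ≈ -2.0547e+5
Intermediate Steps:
W(j) = 9 + 1/(3 + j)
(W(-10) + 421)*(-96 - 382) = ((28 + 9*(-10))/(3 - 10) + 421)*(-96 - 382) = ((28 - 90)/(-7) + 421)*(-478) = (-⅐*(-62) + 421)*(-478) = (62/7 + 421)*(-478) = (3009/7)*(-478) = -1438302/7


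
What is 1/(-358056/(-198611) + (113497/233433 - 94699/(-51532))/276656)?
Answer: 660971358895544738496/1191605014762647376397 ≈ 0.55469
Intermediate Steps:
1/(-358056/(-198611) + (113497/233433 - 94699/(-51532))/276656) = 1/(-358056*(-1/198611) + (113497*(1/233433) - 94699*(-1/51532))*(1/276656)) = 1/(358056/198611 + (113497/233433 + 94699/51532)*(1/276656)) = 1/(358056/198611 + (27954599071/12029269356)*(1/276656)) = 1/(358056/198611 + 27954599071/3327969542953536) = 1/(1191605014762647376397/660971358895544738496) = 660971358895544738496/1191605014762647376397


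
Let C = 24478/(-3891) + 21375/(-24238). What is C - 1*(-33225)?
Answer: 3132775209161/94310058 ≈ 33218.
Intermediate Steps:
C = -676467889/94310058 (C = 24478*(-1/3891) + 21375*(-1/24238) = -24478/3891 - 21375/24238 = -676467889/94310058 ≈ -7.1728)
C - 1*(-33225) = -676467889/94310058 - 1*(-33225) = -676467889/94310058 + 33225 = 3132775209161/94310058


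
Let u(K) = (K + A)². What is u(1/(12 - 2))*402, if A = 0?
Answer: 201/50 ≈ 4.0200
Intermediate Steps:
u(K) = K² (u(K) = (K + 0)² = K²)
u(1/(12 - 2))*402 = (1/(12 - 2))²*402 = (1/10)²*402 = (⅒)²*402 = (1/100)*402 = 201/50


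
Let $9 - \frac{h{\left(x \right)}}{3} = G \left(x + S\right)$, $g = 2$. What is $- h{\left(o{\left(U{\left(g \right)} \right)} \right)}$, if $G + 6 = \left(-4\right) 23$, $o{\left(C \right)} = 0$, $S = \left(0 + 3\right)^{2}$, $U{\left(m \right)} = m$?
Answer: $-2673$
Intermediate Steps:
$S = 9$ ($S = 3^{2} = 9$)
$G = -98$ ($G = -6 - 92 = -98$)
$h{\left(x \right)} = 2673 + 294 x$ ($h{\left(x \right)} = 27 - 3 \left(- 98 \left(x + 9\right)\right) = 27 - 3 \left(- 98 \left(9 + x\right)\right) = 27 - 3 \left(-882 - 98 x\right) = 27 + \left(2646 + 294 x\right) = 2673 + 294 x$)
$- h{\left(o{\left(U{\left(g \right)} \right)} \right)} = - (2673 + 294 \cdot 0) = - (2673 + 0) = \left(-1\right) 2673 = -2673$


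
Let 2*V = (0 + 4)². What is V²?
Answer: 64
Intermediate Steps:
V = 8 (V = (0 + 4)²/2 = (½)*4² = (½)*16 = 8)
V² = 8² = 64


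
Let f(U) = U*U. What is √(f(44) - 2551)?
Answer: I*√615 ≈ 24.799*I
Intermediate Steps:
f(U) = U²
√(f(44) - 2551) = √(44² - 2551) = √(1936 - 2551) = √(-615) = I*√615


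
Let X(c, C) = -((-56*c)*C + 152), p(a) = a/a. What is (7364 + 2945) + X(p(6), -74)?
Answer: 6013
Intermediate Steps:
p(a) = 1
X(c, C) = -152 + 56*C*c (X(c, C) = -(-56*C*c + 152) = -(152 - 56*C*c) = -152 + 56*C*c)
(7364 + 2945) + X(p(6), -74) = (7364 + 2945) + (-152 + 56*(-74)*1) = 10309 + (-152 - 4144) = 10309 - 4296 = 6013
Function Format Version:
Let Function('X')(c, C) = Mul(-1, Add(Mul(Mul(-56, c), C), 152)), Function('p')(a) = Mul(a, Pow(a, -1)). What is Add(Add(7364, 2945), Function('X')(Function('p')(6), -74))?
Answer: 6013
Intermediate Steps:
Function('p')(a) = 1
Function('X')(c, C) = Add(-152, Mul(56, C, c)) (Function('X')(c, C) = Mul(-1, Add(Mul(-56, C, c), 152)) = Mul(-1, Add(152, Mul(-56, C, c))) = Add(-152, Mul(56, C, c)))
Add(Add(7364, 2945), Function('X')(Function('p')(6), -74)) = Add(Add(7364, 2945), Add(-152, Mul(56, -74, 1))) = Add(10309, Add(-152, -4144)) = Add(10309, -4296) = 6013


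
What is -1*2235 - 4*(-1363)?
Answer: 3217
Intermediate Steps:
-1*2235 - 4*(-1363) = -2235 - 1*(-5452) = -2235 + 5452 = 3217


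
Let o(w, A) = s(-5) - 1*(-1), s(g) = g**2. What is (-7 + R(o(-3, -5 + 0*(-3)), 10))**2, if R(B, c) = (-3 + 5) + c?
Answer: 25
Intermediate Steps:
o(w, A) = 26 (o(w, A) = (-5)**2 - 1*(-1) = 25 + 1 = 26)
R(B, c) = 2 + c
(-7 + R(o(-3, -5 + 0*(-3)), 10))**2 = (-7 + (2 + 10))**2 = (-7 + 12)**2 = 5**2 = 25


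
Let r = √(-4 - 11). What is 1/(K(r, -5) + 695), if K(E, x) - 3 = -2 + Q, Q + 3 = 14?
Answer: 1/707 ≈ 0.0014144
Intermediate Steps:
Q = 11 (Q = -3 + 14 = 11)
r = I*√15 (r = √(-15) = I*√15 ≈ 3.873*I)
K(E, x) = 12 (K(E, x) = 3 + (-2 + 11) = 3 + 9 = 12)
1/(K(r, -5) + 695) = 1/(12 + 695) = 1/707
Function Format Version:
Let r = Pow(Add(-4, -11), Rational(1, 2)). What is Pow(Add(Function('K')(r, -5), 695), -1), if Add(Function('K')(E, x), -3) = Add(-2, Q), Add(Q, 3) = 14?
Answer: Rational(1, 707) ≈ 0.0014144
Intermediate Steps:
Q = 11 (Q = Add(-3, 14) = 11)
r = Mul(I, Pow(15, Rational(1, 2))) (r = Pow(-15, Rational(1, 2)) = Mul(I, Pow(15, Rational(1, 2))) ≈ Mul(3.8730, I))
Function('K')(E, x) = 12 (Function('K')(E, x) = Add(3, Add(-2, 11)) = Add(3, 9) = 12)
Pow(Add(Function('K')(r, -5), 695), -1) = Pow(Add(12, 695), -1) = Pow(707, -1) = Rational(1, 707)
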